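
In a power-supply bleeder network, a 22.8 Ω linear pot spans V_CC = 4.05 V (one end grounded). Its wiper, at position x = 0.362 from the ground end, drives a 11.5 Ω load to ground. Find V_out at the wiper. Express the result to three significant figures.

V_out ≈ 1.01 V

Lower segment x·R_p = 8.254 Ω; upper segment (1−x)·R_p = 14.55 Ω.
(x·R_p) ‖ R_L = 4.805 Ω.
V_out = 4.05 × 4.805/(14.55 + 4.805) = 1.006 V.
(Unloaded: V_out = x·V_CC = 1.47 V.)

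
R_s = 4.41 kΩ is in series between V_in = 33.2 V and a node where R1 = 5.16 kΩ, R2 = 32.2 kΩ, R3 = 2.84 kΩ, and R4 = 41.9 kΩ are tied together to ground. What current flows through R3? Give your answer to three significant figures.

I ≈ 3.20 mA

Equivalent of the parallel group: R_p = 1.664 kΩ.
V_A = 33.2 × 1.664/6.074 = 9.097 V.
Branch current I = V_A/R3 = 9.097/2.84 = 3.203 mA.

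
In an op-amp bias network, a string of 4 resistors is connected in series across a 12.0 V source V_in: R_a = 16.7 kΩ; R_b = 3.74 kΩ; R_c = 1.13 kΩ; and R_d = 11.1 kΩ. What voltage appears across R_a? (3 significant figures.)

V ≈ 6.13 V

Total series resistance ΣR = 16.7 + 3.74 + 1.13 + 11.1 = 32.67 kΩ.
V = V_in · R/ΣR = 12.0 × 0.5112 = 6.134 V.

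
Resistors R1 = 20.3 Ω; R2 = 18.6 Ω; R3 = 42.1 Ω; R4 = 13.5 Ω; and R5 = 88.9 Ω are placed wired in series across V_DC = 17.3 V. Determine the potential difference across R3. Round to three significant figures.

Series total: ΣR = 20.3 + 18.6 + 42.1 + 13.5 + 88.9 = 183.4 Ω.
By the voltage-divider rule, V = 17.3 × 42.10/183.4 = 3.971 V.

V ≈ 3.97 V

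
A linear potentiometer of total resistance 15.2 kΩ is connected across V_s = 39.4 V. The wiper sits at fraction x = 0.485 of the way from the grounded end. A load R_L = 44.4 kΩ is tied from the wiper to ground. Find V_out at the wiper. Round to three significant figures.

The pot divides into 7.828 kΩ above the wiper and 7.372 kΩ below.
(x·R_p) ‖ R_L = 6.322 kΩ.
Loaded-divider output: V_out = 39.4 × 0.4468 = 17.60 V.
(Unloaded: V_out = x·V_s = 19.1 V.)

V_out ≈ 17.6 V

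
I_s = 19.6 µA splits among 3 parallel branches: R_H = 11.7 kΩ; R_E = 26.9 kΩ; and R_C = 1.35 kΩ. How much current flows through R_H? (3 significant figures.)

Total conductance ΣG = 1/11.7 + 1/26.9 + 1/1.35 = 0.8634 (units of 1/kΩ).
By the current-divider rule, I = I_s · G_k/ΣG = 19.6 × 0.09899 = 1.940 µA.

I ≈ 1.94 µA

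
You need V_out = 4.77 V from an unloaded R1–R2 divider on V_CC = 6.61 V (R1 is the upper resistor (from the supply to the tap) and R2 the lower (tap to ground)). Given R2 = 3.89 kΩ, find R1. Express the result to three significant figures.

Required fraction k = V_out/V_CC = 0.7216.
Rearranging, R1 = R2·(1−k)/k = 3.89 × 0.3857 = 1.501 kΩ.

R1 ≈ 1.50 kΩ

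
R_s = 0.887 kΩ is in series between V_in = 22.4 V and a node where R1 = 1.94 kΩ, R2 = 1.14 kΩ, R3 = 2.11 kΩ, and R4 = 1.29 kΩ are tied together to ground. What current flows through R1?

I ≈ 3.45 mA

Combine the parallel branches: R_p = (1/1.94 + 1/1.14 + 1/2.11 + 1/1.29)⁻¹ = 0.3785 kΩ.
V_A by voltage divider: V_A = 22.4 × 0.3785/(0.887 + 0.3785) = 6.700 V.
I(R1) = V_A / R1 = 6.700/1.94 = 3.454 mA.
(Equivalently: I_total = 17.70 mA, then current-divider fraction G_k/ΣG = 0.1951.)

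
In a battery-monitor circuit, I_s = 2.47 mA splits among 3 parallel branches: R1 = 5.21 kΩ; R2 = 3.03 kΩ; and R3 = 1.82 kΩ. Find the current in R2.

I ≈ 0.761 mA

ΣG = 1/5.21 + 1/3.03 + 1/1.82 = 1.071.
Current divider: I(R2) = I_s · G_k/ΣG = 2.47 × (0.3300/1.071) = 2.47 × 0.3080 = 0.7608 mA.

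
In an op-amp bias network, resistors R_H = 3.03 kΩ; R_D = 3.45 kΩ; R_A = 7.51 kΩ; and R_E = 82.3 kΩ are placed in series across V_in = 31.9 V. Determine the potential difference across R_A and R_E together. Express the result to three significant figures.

Series total: ΣR = 3.03 + 3.45 + 7.51 + 82.3 = 96.29 kΩ.
R_{R_A..R_E} = 7.51 + 82.3 = 89.81 kΩ.
Voltage divider: V = V_in · (89.81 / 96.29) = 31.9 × 0.9327 = 29.75 V.

V ≈ 29.8 V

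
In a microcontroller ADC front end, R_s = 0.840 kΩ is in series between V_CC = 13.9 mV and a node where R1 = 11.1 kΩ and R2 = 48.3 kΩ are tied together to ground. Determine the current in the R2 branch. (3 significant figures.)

I ≈ 0.263 µA

Combine the parallel branches: R_p = (1/11.1 + 1/48.3)⁻¹ = 9.026 kΩ.
V_A by voltage divider: V_A = 13.9 × 9.026/(0.840 + 9.026) = 12.72 mV.
I(R2) = V_A / R2 = 12.72/48.3 = 0.2633 µA.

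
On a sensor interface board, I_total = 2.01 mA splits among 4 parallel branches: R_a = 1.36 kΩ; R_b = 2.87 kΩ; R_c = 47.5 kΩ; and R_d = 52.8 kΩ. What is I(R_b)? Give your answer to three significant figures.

I ≈ 0.623 mA

ΣG = 1/1.36 + 1/2.87 + 1/47.5 + 1/52.8 = 1.124.
Current divider: I(R_b) = I_total · G_k/ΣG = 2.01 × (0.3484/1.124) = 2.01 × 0.3101 = 0.6232 mA.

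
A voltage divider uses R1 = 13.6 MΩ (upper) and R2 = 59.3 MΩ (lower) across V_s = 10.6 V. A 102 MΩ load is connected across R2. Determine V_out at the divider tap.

V_out ≈ 7.78 V

The load sits in parallel with R2, giving an effective lower resistance R2' = R2·R_L/(R2+R_L) = 37.50 MΩ.
Then V_out = V_s · R2'/(R1 + R2') = 10.6 × 37.50/51.10 = 7.779 V.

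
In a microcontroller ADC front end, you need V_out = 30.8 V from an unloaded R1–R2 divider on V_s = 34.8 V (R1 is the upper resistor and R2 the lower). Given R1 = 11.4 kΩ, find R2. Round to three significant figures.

V_out/V_s = R2/(R1+R2) = 0.8851.
R2 = R1 · 0.8851/(1 − 0.8851) = 87.78 kΩ.

R2 ≈ 87.8 kΩ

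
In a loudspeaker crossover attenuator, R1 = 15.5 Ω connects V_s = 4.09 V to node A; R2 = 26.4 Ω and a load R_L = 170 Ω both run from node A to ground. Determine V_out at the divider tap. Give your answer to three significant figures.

V_out ≈ 2.44 V

The load sits in parallel with R2, giving an effective lower resistance R2' = R2·R_L/(R2+R_L) = 22.85 Ω.
Voltage divider with the loaded lower leg: V_out = 4.09 × 22.85/(15.5 + 22.85) = 4.09 × 0.5958 = 2.437 V.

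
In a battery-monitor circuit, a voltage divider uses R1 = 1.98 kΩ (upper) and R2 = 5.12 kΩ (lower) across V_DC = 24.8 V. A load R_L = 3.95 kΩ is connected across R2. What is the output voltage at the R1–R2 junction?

First combine the lower leg with the load: R2 ‖ R_L = 2.230 kΩ.
Then V_out = V_DC · R2'/(R1 + R2') = 24.8 × 2.230/4.210 = 13.14 V.

V_out ≈ 13.1 V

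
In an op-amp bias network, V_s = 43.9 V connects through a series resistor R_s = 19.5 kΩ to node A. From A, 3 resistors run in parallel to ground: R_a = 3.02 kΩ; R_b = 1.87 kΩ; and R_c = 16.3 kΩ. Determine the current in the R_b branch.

Parallel bank: R_p = 1/(1/3.02 + 1/1.87 + 1/16.3) = 1.078 kΩ.
V_A = 43.9 × 1.078/20.58 = 2.301 V.
I(R_b) = V_A / R_b = 2.301/1.87 = 1.230 mA.

I ≈ 1.23 mA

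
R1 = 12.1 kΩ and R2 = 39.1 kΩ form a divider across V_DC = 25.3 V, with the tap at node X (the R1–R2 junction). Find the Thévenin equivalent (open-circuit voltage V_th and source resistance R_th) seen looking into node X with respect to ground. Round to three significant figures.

V_th ≈ 19.3 V, R_th ≈ 9.24 kΩ

V_th is the unloaded tap voltage: V_DC · R2/(R1+R2) = 25.3 × 0.7637 = 19.32 V.
With V_DC suppressed (replaced by a short), R_th = R1 ‖ R2 = (12.10 × 39.1)/(12.10 + 39.1) = 9.240 kΩ.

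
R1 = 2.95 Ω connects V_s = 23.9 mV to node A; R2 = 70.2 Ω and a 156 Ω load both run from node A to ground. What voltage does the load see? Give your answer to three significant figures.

V_out ≈ 22.5 mV

R2 ‖ R_L = (70.2 × 156)/(70.2 + 156) = 48.41 Ω.
Now apply the divider: V_out = 23.9 × 0.9426 = 22.53 mV.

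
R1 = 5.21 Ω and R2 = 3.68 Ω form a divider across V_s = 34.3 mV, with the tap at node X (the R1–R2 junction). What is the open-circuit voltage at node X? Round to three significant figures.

V_th is the unloaded tap voltage: V_s · R2/(R1+R2) = 34.3 × 0.4139 = 14.20 mV.

V_th ≈ 14.2 mV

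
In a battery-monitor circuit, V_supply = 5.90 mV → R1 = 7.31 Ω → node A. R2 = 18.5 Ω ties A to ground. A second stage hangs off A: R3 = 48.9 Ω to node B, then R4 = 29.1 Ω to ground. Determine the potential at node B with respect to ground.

V_B ≈ 1.48 mV

Looking into the second stage from A: R3 + R4 = 78.00 Ω appears in parallel with R2.
R2 ‖ (R3+R4) = 14.95 Ω.
V_A = 5.90 × 14.95/(7.31 + 14.95) = 3.963 mV.
Stage 2 is unloaded, so V_B = V_A · R4/(R3+R4) = 3.963 × 29.1/78.00 = 1.478 mV.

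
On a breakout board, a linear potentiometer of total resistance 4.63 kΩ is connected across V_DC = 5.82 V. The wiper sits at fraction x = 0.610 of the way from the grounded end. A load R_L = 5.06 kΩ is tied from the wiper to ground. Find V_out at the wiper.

V_out ≈ 2.92 V

The pot divides into 1.806 kΩ above the wiper and 2.824 kΩ below.
R_L loads the lower segment: effective lower R = 1.813 kΩ.
Loaded-divider output: V_out = 5.82 × 0.5010 = 2.916 V.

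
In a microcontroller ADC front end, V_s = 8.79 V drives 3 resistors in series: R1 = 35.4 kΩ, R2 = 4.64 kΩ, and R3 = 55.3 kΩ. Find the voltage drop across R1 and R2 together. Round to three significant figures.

V ≈ 3.69 V

ΣR = 35.4 + 4.64 + 55.3 = 95.34 kΩ.
R_{R1..R2} = 35.4 + 4.64 = 40.04 kΩ.
V = V_s · R/ΣR = 8.79 × 0.4200 = 3.692 V.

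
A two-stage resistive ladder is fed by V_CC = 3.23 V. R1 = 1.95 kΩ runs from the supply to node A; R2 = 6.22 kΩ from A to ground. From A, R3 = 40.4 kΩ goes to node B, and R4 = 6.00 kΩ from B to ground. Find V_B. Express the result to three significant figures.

Looking into the second stage from A: R3 + R4 = 46.40 kΩ appears in parallel with R2.
R2 ‖ (R3+R4) = 5.485 kΩ.
V_A = 3.23 × 5.485/(1.95 + 5.485) = 2.383 V.
V_B = V_A × 0.1293 = 0.3081 V.

V_B ≈ 0.308 V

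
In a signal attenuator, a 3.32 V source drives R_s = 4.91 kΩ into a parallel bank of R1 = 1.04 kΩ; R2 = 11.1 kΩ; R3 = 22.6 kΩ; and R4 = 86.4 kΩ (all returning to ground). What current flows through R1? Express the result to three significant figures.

Combine the parallel branches: R_p = (1/1.04 + 1/11.1 + 1/22.6 + 1/86.4)⁻¹ = 0.9030 kΩ.
Node voltage V_A = V_supply · R_p/(R_s + R_p) = 3.32 × 0.1553 = 0.5157 V.
Branch current I = V_A/R1 = 0.5157/1.04 = 0.4959 mA.

I ≈ 0.496 mA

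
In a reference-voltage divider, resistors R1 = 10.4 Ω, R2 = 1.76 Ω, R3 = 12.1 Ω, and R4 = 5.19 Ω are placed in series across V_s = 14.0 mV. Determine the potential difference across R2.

Total series resistance ΣR = 10.4 + 1.76 + 12.1 + 5.19 = 29.45 Ω.
By the voltage-divider rule, V = 14.0 × 1.760/29.45 = 0.8367 mV.

V ≈ 0.837 mV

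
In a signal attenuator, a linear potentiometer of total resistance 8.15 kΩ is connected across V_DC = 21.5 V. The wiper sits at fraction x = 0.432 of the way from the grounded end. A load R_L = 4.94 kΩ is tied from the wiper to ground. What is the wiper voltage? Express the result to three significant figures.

V_out ≈ 6.61 V

The pot divides into 4.629 kΩ above the wiper and 3.521 kΩ below.
R_L loads the lower segment: effective lower R = 2.056 kΩ.
Then V_out = V_DC · 2.056/(4.629 + 2.056) = 6.612 V.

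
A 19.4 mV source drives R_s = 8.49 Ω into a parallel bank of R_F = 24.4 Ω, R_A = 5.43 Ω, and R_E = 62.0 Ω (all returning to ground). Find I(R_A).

Equivalent of the parallel group: R_p = 4.145 Ω.
V_A by voltage divider: V_A = 19.4 × 4.145/(8.49 + 4.145) = 6.364 mV.
Branch current I = V_A/R_A = 6.364/5.43 = 1.172 mA.

I ≈ 1.17 mA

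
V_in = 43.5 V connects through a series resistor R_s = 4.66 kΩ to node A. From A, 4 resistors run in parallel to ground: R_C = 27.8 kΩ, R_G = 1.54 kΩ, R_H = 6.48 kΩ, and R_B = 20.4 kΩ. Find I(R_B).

I ≈ 0.415 mA

Combine the parallel branches: R_p = (1/27.8 + 1/1.54 + 1/6.48 + 1/20.4)⁻¹ = 1.125 kΩ.
V_A by voltage divider: V_A = 43.5 × 1.125/(4.66 + 1.125) = 8.461 V.
Branch current I = V_A/R_B = 8.461/20.4 = 0.4148 mA.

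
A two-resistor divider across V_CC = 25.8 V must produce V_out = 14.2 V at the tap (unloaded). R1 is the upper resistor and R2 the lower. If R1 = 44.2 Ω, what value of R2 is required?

The divider ratio is R2/(R1+R2) = 14.2/25.8 = 0.5504.
So R2 = R1 · V_out/(V_CC − V_out) = 44.2 × 14.2/(25.8 − 14.2) = 44.2 × 1.224 = 54.11 Ω.

R2 ≈ 54.1 Ω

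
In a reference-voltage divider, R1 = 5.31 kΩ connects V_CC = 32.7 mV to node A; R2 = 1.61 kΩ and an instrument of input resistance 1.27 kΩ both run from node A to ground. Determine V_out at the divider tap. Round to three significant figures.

R2 ‖ R_L = (1.61 × 1.27)/(1.61 + 1.27) = 0.7100 kΩ.
Voltage divider with the loaded lower leg: V_out = 32.7 × 0.7100/(5.31 + 0.7100) = 32.7 × 0.1179 = 3.856 mV.

V_out ≈ 3.86 mV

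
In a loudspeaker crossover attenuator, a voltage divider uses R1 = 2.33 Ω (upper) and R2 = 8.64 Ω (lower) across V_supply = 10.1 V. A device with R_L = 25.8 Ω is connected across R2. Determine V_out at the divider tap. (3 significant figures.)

First combine the lower leg with the load: R2 ‖ R_L = 6.472 Ω.
Then V_out = V_supply · R2'/(R1 + R2') = 10.1 × 6.472/8.802 = 7.427 V.

V_out ≈ 7.43 V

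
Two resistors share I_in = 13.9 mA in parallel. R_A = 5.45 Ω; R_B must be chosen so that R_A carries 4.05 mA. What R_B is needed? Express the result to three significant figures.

In a two-way split, I_A/I_in = R_B/(R_A + R_B).
4.05/13.9 = R_B/(R_A + R_B) → R_B = R_A · (0.2914)/(1 − 0.2914) = 5.45 × 0.4112 = 2.241 Ω.

R_B ≈ 2.24 Ω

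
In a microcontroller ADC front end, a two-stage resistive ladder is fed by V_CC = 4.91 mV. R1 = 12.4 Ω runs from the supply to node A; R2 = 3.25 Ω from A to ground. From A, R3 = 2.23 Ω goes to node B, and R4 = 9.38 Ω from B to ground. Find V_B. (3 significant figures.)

Node A sees R2 in parallel with the series input of stage 2, R3 + R4 = 11.61 Ω.
R2 ‖ (R3+R4) = 2.539 Ω.
V_A = 4.91 × 2.539/(12.4 + 2.539) = 0.8345 mV.
Stage 2 is unloaded, so V_B = V_A · R4/(R3+R4) = 0.8345 × 9.38/11.61 = 0.6743 mV.

V_B ≈ 0.674 mV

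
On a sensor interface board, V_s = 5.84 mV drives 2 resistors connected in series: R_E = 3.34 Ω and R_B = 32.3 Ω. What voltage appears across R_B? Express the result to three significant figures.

Series total: ΣR = 3.34 + 32.3 = 35.64 Ω.
Voltage divider: V = V_s · (32.30 / 35.64) = 5.84 × 0.9063 = 5.293 mV.

V ≈ 5.29 mV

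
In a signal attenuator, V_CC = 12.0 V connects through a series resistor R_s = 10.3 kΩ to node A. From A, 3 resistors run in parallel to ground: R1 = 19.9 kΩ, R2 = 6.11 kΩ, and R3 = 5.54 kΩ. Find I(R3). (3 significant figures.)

I ≈ 0.428 mA

Parallel bank: R_p = 1/(1/19.9 + 1/6.11 + 1/5.54) = 2.535 kΩ.
Node voltage V_A = V_CC · R_p/(R_s + R_p) = 12.0 × 0.1975 = 2.370 V.
I(R3) = V_A / R3 = 2.370/5.54 = 0.4279 mA.
(Check via current divider: I_total = 0.9349 mA; share G_k/ΣG = 0.4576 → same result.)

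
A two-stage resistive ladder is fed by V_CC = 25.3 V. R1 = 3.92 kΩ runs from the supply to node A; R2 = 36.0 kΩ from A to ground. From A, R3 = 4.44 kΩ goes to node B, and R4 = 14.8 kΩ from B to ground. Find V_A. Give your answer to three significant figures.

The second stage (R3 + R4 = 19.24 kΩ) loads node A in parallel with R2.
R2 ‖ (R3+R4) = 12.54 kΩ.
First divider: V_A = V_CC · 12.54/(3.92 + 12.54) = 19.27 V.

V_A ≈ 19.3 V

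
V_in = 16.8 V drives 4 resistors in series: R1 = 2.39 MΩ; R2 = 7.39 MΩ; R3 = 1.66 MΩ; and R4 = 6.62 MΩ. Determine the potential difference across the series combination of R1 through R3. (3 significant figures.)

V ≈ 10.6 V

Total series resistance ΣR = 2.39 + 7.39 + 1.66 + 6.62 = 18.06 MΩ.
R_{R1..R3} = 2.39 + 7.39 + 1.66 = 11.44 MΩ.
V = V_in · R/ΣR = 16.8 × 0.6334 = 10.64 V.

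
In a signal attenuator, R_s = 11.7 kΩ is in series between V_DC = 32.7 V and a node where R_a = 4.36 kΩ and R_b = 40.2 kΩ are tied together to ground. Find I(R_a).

I ≈ 1.89 mA

Combine the parallel branches: R_p = (1/4.36 + 1/40.2)⁻¹ = 3.933 kΩ.
V_A by voltage divider: V_A = 32.7 × 3.933/(11.7 + 3.933) = 8.227 V.
I(R_a) = V_A / R_a = 8.227/4.36 = 1.887 mA.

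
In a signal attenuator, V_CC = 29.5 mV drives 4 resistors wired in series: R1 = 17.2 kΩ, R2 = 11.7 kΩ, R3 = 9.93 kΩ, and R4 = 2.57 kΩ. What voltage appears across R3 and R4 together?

Series total: ΣR = 17.2 + 11.7 + 9.93 + 2.57 = 41.40 kΩ.
R_{R3..R4} = 9.93 + 2.57 = 12.50 kΩ.
Voltage divider: V = V_CC · (12.50 / 41.40) = 29.5 × 0.3019 = 8.907 mV.

V ≈ 8.91 mV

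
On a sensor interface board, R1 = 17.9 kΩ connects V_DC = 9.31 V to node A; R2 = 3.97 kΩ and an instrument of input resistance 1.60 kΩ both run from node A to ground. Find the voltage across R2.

V_out ≈ 0.558 V

First combine the lower leg with the load: R2 ‖ R_L = 1.140 kΩ.
Voltage divider with the loaded lower leg: V_out = 9.31 × 1.140/(17.9 + 1.140) = 9.31 × 0.05989 = 0.5576 V.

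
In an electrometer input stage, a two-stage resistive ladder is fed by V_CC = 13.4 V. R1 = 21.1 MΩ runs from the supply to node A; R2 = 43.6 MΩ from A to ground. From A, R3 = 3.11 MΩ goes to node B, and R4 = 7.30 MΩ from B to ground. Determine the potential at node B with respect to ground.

Node A sees R2 in parallel with the series input of stage 2, R3 + R4 = 10.41 MΩ.
R2 ‖ (R3+R4) = 8.404 MΩ.
V_A = 13.4 × 8.404/(21.1 + 8.404) = 3.817 V.
Then the unloaded second divider: V_B = V_A × R4/(R3+R4) = 3.817 × 0.7012 = 2.676 V.

V_B ≈ 2.68 V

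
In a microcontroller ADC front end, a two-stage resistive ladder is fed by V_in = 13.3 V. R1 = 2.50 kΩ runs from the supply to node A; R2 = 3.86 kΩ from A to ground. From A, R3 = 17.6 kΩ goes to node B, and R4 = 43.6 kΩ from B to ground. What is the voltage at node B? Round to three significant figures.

Looking into the second stage from A: R3 + R4 = 61.20 kΩ appears in parallel with R2.
R2 ‖ (R3+R4) = 3.631 kΩ.
First divider: V_A = V_in · 3.631/(2.50 + 3.631) = 7.877 V.
V_B = V_A × 0.7124 = 5.612 V.

V_B ≈ 5.61 V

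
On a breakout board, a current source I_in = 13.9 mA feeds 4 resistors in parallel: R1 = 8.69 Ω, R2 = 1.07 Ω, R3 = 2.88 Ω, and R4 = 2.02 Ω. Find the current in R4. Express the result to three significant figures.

Conductances: ΣG = 1/8.69 + 1/1.07 + 1/2.88 + 1/2.02 = 1.892 (1/Ω).
Current divider: I(R4) = I_in · G_k/ΣG = 13.9 × (0.4950/1.892) = 13.9 × 0.2617 = 3.637 mA.

I ≈ 3.64 mA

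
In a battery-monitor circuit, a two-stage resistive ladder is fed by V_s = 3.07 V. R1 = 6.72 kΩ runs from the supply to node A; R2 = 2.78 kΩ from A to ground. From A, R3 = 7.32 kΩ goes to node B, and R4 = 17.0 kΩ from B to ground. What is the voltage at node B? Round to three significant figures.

V_B ≈ 0.581 V

The second stage (R3 + R4 = 24.32 kΩ) loads node A in parallel with R2.
Effective lower resistance at A: R2 ‖ 24.32 = 2.495 kΩ.
So V_A = 3.07 × 0.2707 = 0.8312 V.
V_B = V_A × 0.6990 = 0.5810 V.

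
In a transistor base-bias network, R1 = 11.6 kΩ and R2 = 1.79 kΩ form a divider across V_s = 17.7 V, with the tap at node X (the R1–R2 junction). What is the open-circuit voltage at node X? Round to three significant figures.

V_th ≈ 2.37 V

With X open, the divider is unloaded: V_th = 17.7 × 1.79/13.39 = 2.366 V.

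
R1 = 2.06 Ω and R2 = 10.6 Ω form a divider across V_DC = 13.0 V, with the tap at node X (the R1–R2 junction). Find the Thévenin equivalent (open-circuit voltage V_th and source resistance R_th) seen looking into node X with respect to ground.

V_th ≈ 10.9 V, R_th ≈ 1.72 Ω

Open-circuit (no load on X): V_th = V_DC · R2/(R1 + R2) = 13.0 × 10.6/(2.060 + 10.6) = 10.88 V.
Looking into X with the source shorted: R_th = R1·R2/(R1+R2) = 2.060 × 10.6/12.66 = 1.725 Ω.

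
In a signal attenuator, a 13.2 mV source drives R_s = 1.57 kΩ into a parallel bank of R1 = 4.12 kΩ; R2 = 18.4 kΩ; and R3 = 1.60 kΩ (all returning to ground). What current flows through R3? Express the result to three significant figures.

Combine the parallel branches: R_p = (1/4.12 + 1/18.4 + 1/1.60)⁻¹ = 1.085 kΩ.
Node voltage V_A = V_in · R_p/(R_s + R_p) = 13.2 × 0.4086 = 5.393 mV.
I(R3) = V_A / R3 = 5.393/1.60 = 3.371 µA.

I ≈ 3.37 µA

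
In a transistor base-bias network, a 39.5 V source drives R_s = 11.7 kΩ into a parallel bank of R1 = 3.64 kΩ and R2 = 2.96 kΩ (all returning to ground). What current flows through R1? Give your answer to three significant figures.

I ≈ 1.33 mA

Equivalent of the parallel group: R_p = 1.632 kΩ.
Node voltage V_A = V_CC · R_p/(R_s + R_p) = 39.5 × 0.1224 = 4.837 V.
I(R1) = V_A / R1 = 4.837/3.64 = 1.329 mA.
(Check via current divider: I_total = 2.963 mA; share G_k/ΣG = 0.4485 → same result.)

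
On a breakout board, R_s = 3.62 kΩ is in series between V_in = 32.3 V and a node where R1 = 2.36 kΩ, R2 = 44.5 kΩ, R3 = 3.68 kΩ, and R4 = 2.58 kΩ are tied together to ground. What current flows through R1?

I ≈ 2.74 mA

Combine the parallel branches: R_p = (1/2.36 + 1/44.5 + 1/3.68 + 1/2.58)⁻¹ = 0.9045 kΩ.
V_A = 32.3 × 0.9045/4.525 = 6.457 V.
I(R1) = V_A / R1 = 6.457/2.36 = 2.736 mA.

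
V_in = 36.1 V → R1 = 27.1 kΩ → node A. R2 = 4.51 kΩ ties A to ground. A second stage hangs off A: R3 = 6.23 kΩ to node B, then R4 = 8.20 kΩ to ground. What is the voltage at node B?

V_B ≈ 2.31 V

The second stage (R3 + R4 = 14.43 kΩ) loads node A in parallel with R2.
R2 ‖ (R3+R4) = 3.436 kΩ.
So V_A = 36.1 × 0.1125 = 4.062 V.
V_B = V_A × 0.5683 = 2.308 V.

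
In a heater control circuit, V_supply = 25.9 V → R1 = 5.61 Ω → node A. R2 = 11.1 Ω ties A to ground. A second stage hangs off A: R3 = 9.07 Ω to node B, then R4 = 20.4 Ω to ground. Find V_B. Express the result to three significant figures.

Node A sees R2 in parallel with the series input of stage 2, R3 + R4 = 29.47 Ω.
R2 ‖ (R3+R4) = 8.063 Ω.
First divider: V_A = V_supply · 8.063/(5.61 + 8.063) = 15.27 V.
Stage 2 is unloaded, so V_B = V_A · R4/(R3+R4) = 15.27 × 20.4/29.47 = 10.57 V.

V_B ≈ 10.6 V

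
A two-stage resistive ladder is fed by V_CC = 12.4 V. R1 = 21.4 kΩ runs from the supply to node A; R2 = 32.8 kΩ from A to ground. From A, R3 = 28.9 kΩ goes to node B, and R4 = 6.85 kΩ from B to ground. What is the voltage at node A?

Node A sees R2 in parallel with the series input of stage 2, R3 + R4 = 35.75 kΩ.
Effective lower resistance at A: R2 ‖ 35.75 = 17.11 kΩ.
First divider: V_A = V_CC · 17.11/(21.4 + 17.11) = 5.509 V.

V_A ≈ 5.51 V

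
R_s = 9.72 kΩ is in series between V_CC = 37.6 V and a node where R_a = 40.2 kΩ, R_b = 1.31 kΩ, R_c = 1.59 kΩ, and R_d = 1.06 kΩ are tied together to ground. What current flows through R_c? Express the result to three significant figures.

Equivalent of the parallel group: R_p = 0.4236 kΩ.
V_A by voltage divider: V_A = 37.6 × 0.4236/(9.72 + 0.4236) = 1.570 V.
I(R_c) = V_A / R_c = 1.570/1.59 = 0.9876 mA.

I ≈ 0.988 mA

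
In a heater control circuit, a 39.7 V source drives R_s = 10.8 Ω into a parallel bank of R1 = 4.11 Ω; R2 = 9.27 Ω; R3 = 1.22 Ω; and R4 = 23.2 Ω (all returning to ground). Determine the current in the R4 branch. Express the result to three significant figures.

Equivalent of the parallel group: R_p = 0.8238 Ω.
V_A by voltage divider: V_A = 39.7 × 0.8238/(10.8 + 0.8238) = 2.813 V.
I(R4) = V_A / R4 = 2.813/23.2 = 0.1213 A.

I ≈ 0.121 A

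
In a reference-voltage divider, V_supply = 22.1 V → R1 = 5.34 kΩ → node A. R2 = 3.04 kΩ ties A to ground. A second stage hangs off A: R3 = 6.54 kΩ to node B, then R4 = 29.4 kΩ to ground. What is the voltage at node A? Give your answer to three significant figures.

Node A sees R2 in parallel with the series input of stage 2, R3 + R4 = 35.94 kΩ.
Effective lower resistance at A: R2 ‖ 35.94 = 2.803 kΩ.
First divider: V_A = V_supply · 2.803/(5.34 + 2.803) = 7.607 V.

V_A ≈ 7.61 V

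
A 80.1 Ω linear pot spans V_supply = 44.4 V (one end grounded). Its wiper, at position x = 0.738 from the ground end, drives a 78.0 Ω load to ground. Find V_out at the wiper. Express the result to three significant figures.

The pot divides into 20.99 Ω above the wiper and 59.11 Ω below.
Lower segment in parallel with the load: 59.11 ‖ 78.0 = 33.63 Ω.
Then V_out = V_supply · 33.63/(20.99 + 33.63) = 27.34 V.

V_out ≈ 27.3 V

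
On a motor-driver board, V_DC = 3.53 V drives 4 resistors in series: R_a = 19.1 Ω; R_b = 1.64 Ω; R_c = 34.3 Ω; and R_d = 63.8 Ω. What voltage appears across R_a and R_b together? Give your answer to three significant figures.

V ≈ 0.616 V

ΣR = 19.1 + 1.64 + 34.3 + 63.8 = 118.8 Ω.
R_{R_a..R_b} = 19.1 + 1.64 = 20.74 Ω.
By the voltage-divider rule, V = 3.53 × 20.74/118.8 = 0.6161 V.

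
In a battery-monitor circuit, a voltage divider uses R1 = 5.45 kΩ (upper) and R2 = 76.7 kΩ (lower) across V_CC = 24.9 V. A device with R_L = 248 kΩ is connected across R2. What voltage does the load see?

First combine the lower leg with the load: R2 ‖ R_L = 58.58 kΩ.
Then V_out = V_CC · R2'/(R1 + R2') = 24.9 × 58.58/64.03 = 22.78 V.
(Unloaded it would be 23.2 V; the load pulls it down.)

V_out ≈ 22.8 V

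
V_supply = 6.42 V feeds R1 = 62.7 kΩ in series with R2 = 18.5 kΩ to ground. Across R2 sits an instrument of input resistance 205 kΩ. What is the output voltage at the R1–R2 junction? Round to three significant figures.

V_out ≈ 1.37 V

The load sits in parallel with R2, giving an effective lower resistance R2' = R2·R_L/(R2+R_L) = 16.97 kΩ.
Now apply the divider: V_out = 6.42 × 0.2130 = 1.367 V.
(Unloaded it would be 1.46 V; the load pulls it down.)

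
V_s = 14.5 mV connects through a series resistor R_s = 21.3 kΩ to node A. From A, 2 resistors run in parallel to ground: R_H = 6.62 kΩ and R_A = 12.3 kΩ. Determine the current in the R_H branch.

Parallel bank: R_p = 1/(1/6.62 + 1/12.3) = 4.304 kΩ.
V_A by voltage divider: V_A = 14.5 × 4.304/(21.3 + 4.304) = 2.437 mV.
I(R_H) = V_A / R_H = 2.437/6.62 = 0.3682 µA.
(Equivalently: I_total = 0.5663 µA, then current-divider fraction G_k/ΣG = 0.6501.)

I ≈ 0.368 µA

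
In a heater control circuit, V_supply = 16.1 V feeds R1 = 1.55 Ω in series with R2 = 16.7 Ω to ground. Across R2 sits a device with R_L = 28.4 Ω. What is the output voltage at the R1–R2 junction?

R2 ‖ R_L = (16.7 × 28.4)/(16.7 + 28.4) = 10.52 Ω.
Now apply the divider: V_out = 16.1 × 0.8715 = 14.03 V.
(Unloaded it would be 14.7 V; the load pulls it down.)

V_out ≈ 14.0 V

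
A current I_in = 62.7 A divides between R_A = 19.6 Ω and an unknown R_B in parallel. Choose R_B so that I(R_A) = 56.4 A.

In a two-way split, I_A/I_in = R_B/(R_A + R_B).
With f = 0.8995, R_B = R_A · f/(1−f) = 19.6 × 8.952 = 175.5 Ω.

R_B ≈ 175 Ω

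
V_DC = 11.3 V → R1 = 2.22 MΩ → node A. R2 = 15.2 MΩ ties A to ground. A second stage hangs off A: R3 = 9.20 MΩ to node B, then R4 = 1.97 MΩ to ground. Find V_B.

Looking into the second stage from A: R3 + R4 = 11.17 MΩ appears in parallel with R2.
Effective lower resistance at A: R2 ‖ 11.17 = 6.439 MΩ.
V_A = 11.3 × 6.439/(2.22 + 6.439) = 8.403 V.
V_B = V_A × 0.1764 = 1.482 V.

V_B ≈ 1.48 V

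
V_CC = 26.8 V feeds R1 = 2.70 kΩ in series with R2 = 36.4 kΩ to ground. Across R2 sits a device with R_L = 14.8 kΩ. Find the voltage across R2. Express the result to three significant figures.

V_out ≈ 21.3 V

First combine the lower leg with the load: R2 ‖ R_L = 10.52 kΩ.
Voltage divider with the loaded lower leg: V_out = 26.8 × 10.52/(2.70 + 10.52) = 26.8 × 0.7958 = 21.33 V.
(Unloaded it would be 24.9 V; the load pulls it down.)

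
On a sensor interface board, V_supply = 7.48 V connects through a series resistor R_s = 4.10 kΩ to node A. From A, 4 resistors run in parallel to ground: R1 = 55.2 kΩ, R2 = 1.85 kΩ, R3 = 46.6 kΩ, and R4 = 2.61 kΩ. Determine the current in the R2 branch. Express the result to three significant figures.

I ≈ 0.817 mA

Combine the parallel branches: R_p = (1/55.2 + 1/1.85 + 1/46.6 + 1/2.61)⁻¹ = 1.038 kΩ.
V_A by voltage divider: V_A = 7.48 × 1.038/(4.10 + 1.038) = 1.511 V.
I(R2) = V_A / R2 = 1.511/1.85 = 0.8169 mA.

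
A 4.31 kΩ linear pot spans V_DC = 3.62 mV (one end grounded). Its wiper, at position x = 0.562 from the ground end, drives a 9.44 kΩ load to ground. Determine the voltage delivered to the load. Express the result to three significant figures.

V_out ≈ 1.83 mV

Split the track: R_lower = x·R_p = 2.422 kΩ, R_upper = (1−x)·R_p = 1.888 kΩ.
(x·R_p) ‖ R_L = 1.928 kΩ.
Then V_out = V_DC · 1.928/(1.888 + 1.928) = 1.829 mV.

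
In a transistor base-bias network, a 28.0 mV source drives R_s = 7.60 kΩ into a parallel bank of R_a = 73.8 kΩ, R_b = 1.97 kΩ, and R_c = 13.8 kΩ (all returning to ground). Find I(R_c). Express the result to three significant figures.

I ≈ 0.368 µA

Combine the parallel branches: R_p = (1/73.8 + 1/1.97 + 1/13.8)⁻¹ = 1.685 kΩ.
Node voltage V_A = V_in · R_p/(R_s + R_p) = 28.0 × 0.1814 = 5.080 mV.
Branch current I = V_A/R_c = 5.080/13.8 = 0.3681 µA.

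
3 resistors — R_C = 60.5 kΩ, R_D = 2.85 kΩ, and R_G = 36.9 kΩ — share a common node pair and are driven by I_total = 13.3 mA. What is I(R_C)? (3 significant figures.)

I ≈ 0.557 mA

Conductances: ΣG = 1/60.5 + 1/2.85 + 1/36.9 = 0.3945 (1/kΩ).
By the current-divider rule, I = I_total · G_k/ΣG = 13.3 × 0.04190 = 0.5572 mA.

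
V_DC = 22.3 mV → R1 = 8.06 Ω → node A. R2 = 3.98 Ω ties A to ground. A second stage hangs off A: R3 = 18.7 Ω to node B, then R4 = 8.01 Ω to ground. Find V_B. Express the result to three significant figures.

V_B ≈ 2.01 mV

The second stage (R3 + R4 = 26.71 Ω) loads node A in parallel with R2.
Effective lower resistance at A: R2 ‖ 26.71 = 3.464 Ω.
First divider: V_A = V_DC · 3.464/(8.06 + 3.464) = 6.703 mV.
Stage 2 is unloaded, so V_B = V_A · R4/(R3+R4) = 6.703 × 8.01/26.71 = 2.010 mV.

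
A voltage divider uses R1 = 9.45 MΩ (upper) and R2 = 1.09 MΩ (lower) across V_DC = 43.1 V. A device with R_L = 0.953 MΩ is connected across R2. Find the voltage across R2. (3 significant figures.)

R2 ‖ R_L = (1.09 × 0.953)/(1.09 + 0.953) = 0.5085 MΩ.
Voltage divider with the loaded lower leg: V_out = 43.1 × 0.5085/(9.45 + 0.5085) = 43.1 × 0.05106 = 2.201 V.

V_out ≈ 2.20 V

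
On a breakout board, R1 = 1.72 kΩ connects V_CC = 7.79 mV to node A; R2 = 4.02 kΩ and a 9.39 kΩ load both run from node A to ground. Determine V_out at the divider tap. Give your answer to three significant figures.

The load sits in parallel with R2, giving an effective lower resistance R2' = R2·R_L/(R2+R_L) = 2.815 kΩ.
Voltage divider with the loaded lower leg: V_out = 7.79 × 2.815/(1.72 + 2.815) = 7.79 × 0.6207 = 4.835 mV.
(Unloaded it would be 5.46 mV; the load pulls it down.)

V_out ≈ 4.84 mV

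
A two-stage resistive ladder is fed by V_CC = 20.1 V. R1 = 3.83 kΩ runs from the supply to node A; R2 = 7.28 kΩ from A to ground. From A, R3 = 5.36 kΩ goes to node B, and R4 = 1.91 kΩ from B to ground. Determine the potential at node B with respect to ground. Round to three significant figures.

The second stage (R3 + R4 = 7.270 kΩ) loads node A in parallel with R2.
Effective lower resistance at A: R2 ‖ 7.270 = 3.637 kΩ.
So V_A = 20.1 × 0.4871 = 9.791 V.
Stage 2 is unloaded, so V_B = V_A · R4/(R3+R4) = 9.791 × 1.91/7.270 = 2.572 V.

V_B ≈ 2.57 V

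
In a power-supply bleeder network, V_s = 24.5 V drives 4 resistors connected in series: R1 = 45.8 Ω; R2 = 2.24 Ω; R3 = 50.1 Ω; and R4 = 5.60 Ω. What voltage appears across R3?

V ≈ 11.8 V

Total series resistance ΣR = 45.8 + 2.24 + 50.1 + 5.60 = 103.7 Ω.
By the voltage-divider rule, V = 24.5 × 50.10/103.7 = 11.83 V.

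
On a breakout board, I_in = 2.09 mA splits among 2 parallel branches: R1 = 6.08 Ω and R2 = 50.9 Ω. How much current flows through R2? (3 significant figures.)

Two-branch current divider: I_k = I_in · R_other/(R_1 + R_2).
So I = 2.09 × 6.08/56.98 = 0.2230 mA.

I ≈ 0.223 mA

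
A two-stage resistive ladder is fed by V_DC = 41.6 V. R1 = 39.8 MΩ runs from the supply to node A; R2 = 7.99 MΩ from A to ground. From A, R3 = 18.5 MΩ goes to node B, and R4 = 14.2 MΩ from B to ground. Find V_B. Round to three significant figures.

Looking into the second stage from A: R3 + R4 = 32.70 MΩ appears in parallel with R2.
Effective lower resistance at A: R2 ‖ 32.70 = 6.421 MΩ.
So V_A = 41.6 × 0.1389 = 5.779 V.
Then the unloaded second divider: V_B = V_A × R4/(R3+R4) = 5.779 × 0.4343 = 2.510 V.

V_B ≈ 2.51 V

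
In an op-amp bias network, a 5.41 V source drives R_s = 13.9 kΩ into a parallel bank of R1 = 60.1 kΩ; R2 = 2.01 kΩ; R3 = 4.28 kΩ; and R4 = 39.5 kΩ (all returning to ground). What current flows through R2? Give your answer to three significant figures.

Equivalent of the parallel group: R_p = 1.293 kΩ.
V_A by voltage divider: V_A = 5.41 × 1.293/(13.9 + 1.293) = 0.4606 V.
I(R2) = V_A / R2 = 0.4606/2.01 = 0.2291 mA.
(Check via current divider: I_total = 0.3561 mA; share G_k/ΣG = 0.6435 → same result.)

I ≈ 0.229 mA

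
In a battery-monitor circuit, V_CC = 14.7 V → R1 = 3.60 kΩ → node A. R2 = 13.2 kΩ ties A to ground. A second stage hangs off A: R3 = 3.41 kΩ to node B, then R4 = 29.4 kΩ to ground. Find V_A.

V_A ≈ 10.6 V

Node A sees R2 in parallel with the series input of stage 2, R3 + R4 = 32.81 kΩ.
R2 ‖ (R3+R4) = 9.413 kΩ.
First divider: V_A = V_CC · 9.413/(3.60 + 9.413) = 10.63 V.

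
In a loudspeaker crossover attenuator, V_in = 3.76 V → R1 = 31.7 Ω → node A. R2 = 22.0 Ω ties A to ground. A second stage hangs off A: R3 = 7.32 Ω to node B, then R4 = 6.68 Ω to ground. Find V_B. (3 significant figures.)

Looking into the second stage from A: R3 + R4 = 14.00 Ω appears in parallel with R2.
Effective lower resistance at A: R2 ‖ 14.00 = 8.556 Ω.
First divider: V_A = V_in · 8.556/(31.7 + 8.556) = 0.7991 V.
Stage 2 is unloaded, so V_B = V_A · R4/(R3+R4) = 0.7991 × 6.68/14.00 = 0.3813 V.

V_B ≈ 0.381 V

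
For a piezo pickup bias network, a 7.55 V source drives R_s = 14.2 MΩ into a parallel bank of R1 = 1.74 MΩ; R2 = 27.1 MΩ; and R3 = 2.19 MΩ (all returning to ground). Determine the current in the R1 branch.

I ≈ 0.268 µA

Parallel bank: R_p = 1/(1/1.74 + 1/27.1 + 1/2.19) = 0.9361 MΩ.
V_A by voltage divider: V_A = 7.55 × 0.9361/(14.2 + 0.9361) = 0.4669 V.
Branch current I = V_A/R1 = 0.4669/1.74 = 0.2684 µA.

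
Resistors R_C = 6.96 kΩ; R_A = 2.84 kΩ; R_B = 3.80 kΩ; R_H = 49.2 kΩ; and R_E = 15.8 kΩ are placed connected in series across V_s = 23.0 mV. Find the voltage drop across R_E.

Total series resistance ΣR = 6.96 + 2.84 + 3.80 + 49.2 + 15.8 = 78.60 kΩ.
By the voltage-divider rule, V = 23.0 × 15.80/78.60 = 4.623 mV.

V ≈ 4.62 mV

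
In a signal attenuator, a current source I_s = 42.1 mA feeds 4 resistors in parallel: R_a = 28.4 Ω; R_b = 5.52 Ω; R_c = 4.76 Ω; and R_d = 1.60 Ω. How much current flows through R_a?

I ≈ 1.41 mA

ΣG = 1/28.4 + 1/5.52 + 1/4.76 + 1/1.60 = 1.051.
R_a takes the fraction G_k/ΣG = 0.03521/1.051 = 0.03349, so I = 42.1 × 0.03349 = 1.410 mA.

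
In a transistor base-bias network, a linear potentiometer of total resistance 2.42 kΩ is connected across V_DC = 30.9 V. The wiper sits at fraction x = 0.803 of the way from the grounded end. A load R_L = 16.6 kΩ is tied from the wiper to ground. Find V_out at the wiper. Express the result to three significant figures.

The pot divides into 0.4767 kΩ above the wiper and 1.943 kΩ below.
R_L loads the lower segment: effective lower R = 1.740 kΩ.
Then V_out = V_DC · 1.740/(0.4767 + 1.740) = 24.25 V.
(Unloaded: V_out = x·V_DC = 24.8 V.)

V_out ≈ 24.3 V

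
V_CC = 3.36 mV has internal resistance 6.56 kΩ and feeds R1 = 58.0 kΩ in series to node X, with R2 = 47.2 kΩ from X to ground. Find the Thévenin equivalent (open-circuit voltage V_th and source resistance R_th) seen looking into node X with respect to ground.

V_th ≈ 1.42 mV, R_th ≈ 27.3 kΩ

R1' = 6.56 + 58.0 = 64.56 kΩ (source resistance + R1).
V_th is the unloaded tap voltage: V_CC · R2/(R1'+R2) = 3.36 × 0.4223 = 1.419 mV.
With V_CC suppressed (replaced by a short), R_th = R1' ‖ R2 = (64.56 × 47.2)/(64.56 + 47.2) = 27.27 kΩ.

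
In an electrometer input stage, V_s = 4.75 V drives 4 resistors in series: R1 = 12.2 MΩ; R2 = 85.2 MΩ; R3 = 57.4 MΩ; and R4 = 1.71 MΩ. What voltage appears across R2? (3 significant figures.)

V ≈ 2.59 V

Series total: ΣR = 12.2 + 85.2 + 57.4 + 1.71 = 156.5 MΩ.
V = V_s · R/ΣR = 4.75 × 0.5444 = 2.586 V.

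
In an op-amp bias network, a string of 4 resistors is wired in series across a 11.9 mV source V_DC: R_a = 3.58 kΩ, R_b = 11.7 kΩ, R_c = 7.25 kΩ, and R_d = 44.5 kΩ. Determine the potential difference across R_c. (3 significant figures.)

V ≈ 1.29 mV

Total series resistance ΣR = 3.58 + 11.7 + 7.25 + 44.5 = 67.03 kΩ.
Voltage divider: V = V_DC · (7.250 / 67.03) = 11.9 × 0.1082 = 1.287 mV.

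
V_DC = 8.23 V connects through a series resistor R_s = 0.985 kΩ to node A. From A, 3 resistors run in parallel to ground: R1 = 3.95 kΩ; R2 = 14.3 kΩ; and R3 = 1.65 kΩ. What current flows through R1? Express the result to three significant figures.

Parallel bank: R_p = 1/(1/3.95 + 1/14.3 + 1/1.65) = 1.076 kΩ.
V_A = 8.23 × 1.076/2.061 = 4.297 V.
Branch current I = V_A/R1 = 4.297/3.95 = 1.088 mA.

I ≈ 1.09 mA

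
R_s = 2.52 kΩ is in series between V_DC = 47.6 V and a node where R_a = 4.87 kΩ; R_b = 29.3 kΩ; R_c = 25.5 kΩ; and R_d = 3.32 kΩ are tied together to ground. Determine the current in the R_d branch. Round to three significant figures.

Equivalent of the parallel group: R_p = 1.724 kΩ.
V_A = 47.6 × 1.724/4.244 = 19.34 V.
I(R_d) = V_A / R_d = 19.34/3.32 = 5.825 mA.
(Equivalently: I_total = 11.21 mA, then current-divider fraction G_k/ΣG = 0.5194.)

I ≈ 5.83 mA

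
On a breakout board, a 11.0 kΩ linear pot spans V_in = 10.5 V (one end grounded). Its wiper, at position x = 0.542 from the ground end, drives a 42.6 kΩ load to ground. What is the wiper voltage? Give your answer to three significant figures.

V_out ≈ 5.35 V

The pot divides into 5.038 kΩ above the wiper and 5.962 kΩ below.
Lower segment in parallel with the load: 5.962 ‖ 42.6 = 5.230 kΩ.
Loaded-divider output: V_out = 10.5 × 0.5094 = 5.348 V.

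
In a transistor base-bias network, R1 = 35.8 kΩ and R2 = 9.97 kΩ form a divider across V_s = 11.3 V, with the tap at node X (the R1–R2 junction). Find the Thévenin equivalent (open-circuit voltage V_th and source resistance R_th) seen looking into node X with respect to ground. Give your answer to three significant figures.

Open-circuit (no load on X): V_th = V_s · R2/(R1 + R2) = 11.3 × 9.97/(35.80 + 9.97) = 2.461 V.
With V_s suppressed (replaced by a short), R_th = R1 ‖ R2 = (35.80 × 9.97)/(35.80 + 9.97) = 7.798 kΩ.

V_th ≈ 2.46 V, R_th ≈ 7.80 kΩ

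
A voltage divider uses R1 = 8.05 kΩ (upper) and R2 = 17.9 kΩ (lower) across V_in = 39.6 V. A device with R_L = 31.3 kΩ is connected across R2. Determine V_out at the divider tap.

The load sits in parallel with R2, giving an effective lower resistance R2' = R2·R_L/(R2+R_L) = 11.39 kΩ.
Now apply the divider: V_out = 39.6 × 0.5859 = 23.20 V.

V_out ≈ 23.2 V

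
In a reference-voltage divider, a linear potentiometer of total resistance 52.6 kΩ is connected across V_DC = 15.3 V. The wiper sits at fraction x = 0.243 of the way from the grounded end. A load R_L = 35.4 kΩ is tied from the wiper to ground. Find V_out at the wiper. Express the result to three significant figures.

V_out ≈ 2.92 V

Lower segment x·R_p = 12.78 kΩ; upper segment (1−x)·R_p = 39.82 kΩ.
(x·R_p) ‖ R_L = 9.391 kΩ.
Loaded-divider output: V_out = 15.3 × 0.1908 = 2.920 V.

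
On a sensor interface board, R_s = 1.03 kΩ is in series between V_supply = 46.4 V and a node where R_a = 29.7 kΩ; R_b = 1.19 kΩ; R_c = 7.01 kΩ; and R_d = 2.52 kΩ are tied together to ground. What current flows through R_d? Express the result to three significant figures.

I ≈ 7.50 mA

Equivalent of the parallel group: R_p = 0.7075 kΩ.
Node voltage V_A = V_supply · R_p/(R_s + R_p) = 46.4 × 0.4072 = 18.89 V.
Branch current I = V_A/R_d = 18.89/2.52 = 7.497 mA.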